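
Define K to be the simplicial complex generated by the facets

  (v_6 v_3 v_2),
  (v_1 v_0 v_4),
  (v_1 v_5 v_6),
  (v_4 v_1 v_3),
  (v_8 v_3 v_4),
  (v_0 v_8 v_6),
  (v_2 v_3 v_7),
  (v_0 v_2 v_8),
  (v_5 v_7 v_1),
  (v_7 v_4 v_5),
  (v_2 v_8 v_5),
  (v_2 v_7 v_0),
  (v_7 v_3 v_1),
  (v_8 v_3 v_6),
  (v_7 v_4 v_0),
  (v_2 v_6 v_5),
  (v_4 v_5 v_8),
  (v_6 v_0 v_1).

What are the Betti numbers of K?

Take the total order v_0 < v_1 < v_2 < v_3 < v_4 < v_5 < v_6 < v_7 < v_8 on the vertex set. Then K (dimension 2) consists of the simplices:

  0-simplices (9): [v_0], [v_1], [v_2], [v_3], [v_4], [v_5], [v_6], [v_7], [v_8]
  1-simplices (27): (27 of them)
  2-simplices (18): (18 of them)

giving chain groups C_0 ≅ Z^9, C_1 ≅ Z^27, C_2 ≅ Z^18.

Boundary ∂_1: C_1 → C_0 is given by ∂[p,q] = [q] − [p].
The resulting 9×27 matrix has rank 8, and its Smith normal form has invariant factors (1,1,1,1,1,1,1,1).

∂_2: C_2 → C_1 maps a triangle to the signed sum of its edges. For instance
  ∂[v_1,v_5,v_6] = [v_5,v_6] − [v_1,v_6] + [v_1,v_5],
  ∂[v_0,v_4,v_7] = [v_4,v_7] − [v_0,v_7] + [v_0,v_4].
As a 27×18 matrix over Z this has rank 18, with invariant factors (1,1,1,1,1,1,1,1,1,1,1,1,1,1,1,1,1,2).

Computing H_k = (kernel of ∂_k) / (image of ∂_{k+1}):

  H_0: rank C_0 − rank ∂_1 = 9 − 8 = 1, and the invariant factors of ∂_1 are all 1, so H_0 ≅ Z.
  H_1: rank ker ∂_1 − rank ∂_2 = (27 − 8) − 18 = 1, and ∂_2 has invariant factor 2 > 1, so H_1 ≅ Z ⊕ Z/2.
  H_2: rank ker ∂_2 − rank ∂_3 = (18 − 18) − 0 = 0, and there is no ∂_3, so H_2 ≅ 0.

As a check, the Euler characteristic is 9 − 27 + 18 = 0, which agrees with 1 − 1 + 0 = 0.

Hence the Betti numbers are b_0 = 1, b_1 = 1, b_2 = 0.

b_0 = 1, b_1 = 1, b_2 = 0.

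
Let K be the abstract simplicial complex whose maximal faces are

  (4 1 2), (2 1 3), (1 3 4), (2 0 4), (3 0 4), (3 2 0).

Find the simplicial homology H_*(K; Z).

H_0 ≅ Z,  H_1 = 0,  H_2 ≅ Z.

Order the vertices as 0 < 1 < 2 < 3 < 4. Listing each simplex with vertices in this order, K has dimension 2 with simplices:

  0-simplices (5): [0], [1], [2], [3], [4]
  1-simplices (9): [0,2], [0,3], [0,4], [1,2], [1,3], [1,4], [2,3], [2,4], [3,4]
  2-simplices (6): [0,2,3], [0,2,4], [0,3,4], [1,2,3], [1,2,4], [1,3,4]

giving chain groups C_0 ≅ Z^5, C_1 ≅ Z^9, C_2 ≅ Z^6.

The boundary map ∂_1: C_1 → C_0 is given by ∂[p,q] = [q] − [p]. For instance
  ∂[1,4] = [4] − [1].
The resulting 5×9 matrix has rank 4, and its Smith normal form has invariant factors (1,1,1,1).

The boundary map ∂_2: C_2 → C_1 sends each 2-simplex [p,q,r] to [q,r] − [p,r] + [p,q]. For instance
  ∂[0,2,3] = [2,3] − [0,3] + [0,2],
  ∂[0,3,4] = [3,4] − [0,4] + [0,3].
As a 9×6 matrix over Z this has rank 5, with invariant factors (1,1,1,1,1).

Now H_k = ker ∂_k / im ∂_{k+1}, so:

  H_0: rank C_0 − rank ∂_1 = 5 − 4 = 1, and the invariant factors of ∂_1 are all 1, so H_0 = Z.
  H_1: rank ker ∂_1 − rank ∂_2 = (9 − 4) − 5 = 0, and the invariant factors of ∂_2 are all 1, so H_1 = 0.
  H_2: rank ker ∂_2 − rank ∂_3 = (6 − 5) − 0 = 1, and there is no ∂_3, so H_2 = Z.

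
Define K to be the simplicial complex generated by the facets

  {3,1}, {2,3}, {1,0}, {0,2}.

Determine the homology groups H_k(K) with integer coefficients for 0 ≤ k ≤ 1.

H_0 ≅ Z,  H_1 ≅ Z.

Take the total order 0 < 1 < 2 < 3 on the vertex set. Then K (dimension 1) consists of the simplices:

  0-simplices (4): [0], [1], [2], [3]
  1-simplices (4): [0,1], [0,2], [1,3], [2,3]

giving chain groups C_0 ≅ Z^4, C_1 ≅ Z^4.

The boundary map ∂_1: C_1 → C_0 sends each edge [p,q] (with p < q) to q − p.
As a 4×4 matrix over Z this has rank 3, with invariant factors (1,1,1).

Reading off H_k = ker ∂_k / im ∂_{k+1}:

  H_0: rank C_0 − rank ∂_1 = 4 − 3 = 1, and the invariant factors of ∂_1 are all 1, so H_0 ≅ Z.
  H_1: rank ker ∂_1 − rank ∂_2 = (4 − 3) − 0 = 1, and there is no ∂_2, so H_1 ≅ Z.

As a check, the Euler characteristic is 4 − 4 = 0, which agrees with 1 − 1 = 0.
(K is a triangulation of the circle S^1.)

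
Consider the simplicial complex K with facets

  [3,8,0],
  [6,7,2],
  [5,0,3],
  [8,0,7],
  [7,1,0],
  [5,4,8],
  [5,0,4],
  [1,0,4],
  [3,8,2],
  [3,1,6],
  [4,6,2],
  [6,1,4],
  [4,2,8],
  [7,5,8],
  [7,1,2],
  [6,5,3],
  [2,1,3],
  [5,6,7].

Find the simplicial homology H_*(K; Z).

We work with the vertex ordering 0 < 1 < 2 < 3 < 4 < 5 < 6 < 7 < 8. The simplices of K, each written with vertices in increasing order, are:

  0-simplices (9): [0], [1], [2], [3], [4], [5], [6], [7], [8]
  1-simplices (27): (27 of them)
  2-simplices (18): [0,1,4], [0,1,7], [0,3,5], [0,3,8], [0,4,5], [0,7,8], [1,2,3], [1,2,7], [1,3,6], [1,4,6], [2,3,8], [2,4,6], [2,4,8], [2,6,7], [3,5,6], [4,5,8], [5,6,7], [5,7,8]

giving chain groups C_0 ≅ Z^9, C_1 ≅ Z^27, C_2 ≅ Z^18.

The boundary map ∂_1: C_1 → C_0 sends each edge [p,q] (with p < q) to q − p. For instance
  ∂[1,2] = [2] − [1].
The 9×27 boundary matrix has rank 8 and Smith normal form diag(1,1,1,1,1,1,1,1).

Boundary ∂_2: C_2 → C_1 maps a triangle to the signed sum of its edges. For instance
  ∂[2,6,7] = [6,7] − [2,7] + [2,6],
  ∂[0,4,5] = [4,5] − [0,5] + [0,4].
The resulting 27×18 matrix has rank 18, and its Smith normal form has invariant factors (1,1,1,1,1,1,1,1,1,1,1,1,1,1,1,1,1,2).

Computing H_k = (kernel of ∂_k) / (image of ∂_{k+1}):

  H_0: rank C_0 − rank ∂_1 = 9 − 8 = 1, and the invariant factors of ∂_1 are all 1, so H_0 = Z.
  H_1: rank ker ∂_1 − rank ∂_2 = (27 − 8) − 18 = 1, and ∂_2 has invariant factor 2 > 1, so H_1 = Z ⊕ Z_2.
  H_2: rank ker ∂_2 − rank ∂_3 = (18 − 18) − 0 = 0, and there is no ∂_3, so H_2 = 0.

(K is a triangulation of the Klein bottle.)

H_0 = Z,  H_1 = Z ⊕ Z_2,  H_2 = 0.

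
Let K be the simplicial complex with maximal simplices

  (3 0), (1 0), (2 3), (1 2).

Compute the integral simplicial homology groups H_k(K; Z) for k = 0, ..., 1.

H_0 ≅ Z,  H_1 ≅ Z.

Fix the vertex order 0 < 1 < 2 < 3 and write every simplex with vertices in increasing order. Then dim K = 1 and the simplices of K are:

  0-simplices (4): [0], [1], [2], [3]
  1-simplices (4): [0,1], [0,3], [1,2], [2,3]

so the chain groups are C_0 ≅ Z^4, C_1 ≅ Z^4.

∂_1: C_1 → C_0 maps an edge to its endpoints' difference, ∂[p,q] = q − p. For instance
  ∂[2,3] = [3] − [2].
The resulting 4×4 matrix has rank 3, and its Smith normal form has invariant factors (1,1,1).

Computing H_k = (kernel of ∂_k) / (image of ∂_{k+1}):

  H_0: rank C_0 − rank ∂_1 = 4 − 3 = 1, and the invariant factors of ∂_1 are all 1, so H_0 = Z.
  H_1: rank ker ∂_1 − rank ∂_2 = (4 − 3) − 0 = 1, and there is no ∂_2, so H_1 = Z.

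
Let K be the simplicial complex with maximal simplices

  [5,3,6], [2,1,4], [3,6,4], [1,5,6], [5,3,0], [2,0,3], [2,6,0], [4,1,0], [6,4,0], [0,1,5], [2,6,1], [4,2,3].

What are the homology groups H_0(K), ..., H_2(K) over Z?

H_0 = Z,  H_1 = Z/2Z,  H_2 = 0.

Fix the vertex order 0 < 1 < 2 < 3 < 4 < 5 < 6 and write every simplex with vertices in increasing order. Then dim K = 2 and the simplices of K are:

  0-simplices (7): [0], [1], [2], [3], [4], [5], [6]
  1-simplices (18): [0,1], [0,2], [0,3], [0,4], [0,5], [0,6], [1,2], [1,4], [1,5], [1,6], [2,3], [2,4], [2,6], [3,4], [3,5], [3,6], [4,6], [5,6]
  2-simplices (12): [0,1,4], [0,1,5], [0,2,3], [0,2,6], [0,3,5], [0,4,6], [1,2,4], [1,2,6], [1,5,6], [2,3,4], [3,4,6], [3,5,6]

so the chain groups are C_0 ≅ Z^7, C_1 ≅ Z^18, C_2 ≅ Z^12.

The boundary map ∂_1: C_1 → C_0 sends each edge [p,q] (with p < q) to q − p.
The resulting 7×18 matrix has rank 6, and its Smith normal form has invariant factors (1,1,1,1,1,1).

The boundary map ∂_2: C_2 → C_1 maps a triangle to the signed sum of its edges. For instance
  ∂[1,2,4] = [2,4] − [1,4] + [1,2],
  ∂[1,5,6] = [5,6] − [1,6] + [1,5].
The 18×12 boundary matrix has rank 12 and Smith normal form diag(1,1,1,1,1,1,1,1,1,1,1,2).

Computing H_k = (kernel of ∂_k) / (image of ∂_{k+1}):

  H_0: rank C_0 − rank ∂_1 = 7 − 6 = 1, and the invariant factors of ∂_1 are all 1, so H_0 ≅ Z.
  H_1: rank ker ∂_1 − rank ∂_2 = (18 − 6) − 12 = 0, and ∂_2 has invariant factor 2 > 1, so H_1 ≅ Z/2Z.
  H_2: rank ker ∂_2 − rank ∂_3 = (12 − 12) − 0 = 0, and there is no ∂_3, so H_2 ≅ 0.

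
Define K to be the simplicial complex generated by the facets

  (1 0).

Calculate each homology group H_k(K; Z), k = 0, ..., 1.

H_0 = Z,  H_1 = 0.

Take the total order 0 < 1 on the vertex set. Then K (dimension 1) consists of the simplices:

  0-simplices (2): [0], [1]
  1-simplices (1): [0,1]

Hence C_0 ≅ Z^2, C_1 ≅ Z^1.

∂_1: C_1 → C_0 sends each edge [p,q] (with p < q) to q − p.
This gives a 2×1 integer matrix of rank 1; reducing to Smith normal form yields diagonal entries (1).

From H_k ≅ ker(∂_k) / im(∂_{k+1}) we obtain:

  H_0: rank C_0 − rank ∂_1 = 2 − 1 = 1, and the invariant factors of ∂_1 are all 1, so H_0 = Z.
  H_1: rank ker ∂_1 − rank ∂_2 = (1 − 1) − 0 = 0, and there is no ∂_2, so H_1 = 0.

As a check, the Euler characteristic is 2 − 1 = 1, which agrees with 1 − 0 = 1.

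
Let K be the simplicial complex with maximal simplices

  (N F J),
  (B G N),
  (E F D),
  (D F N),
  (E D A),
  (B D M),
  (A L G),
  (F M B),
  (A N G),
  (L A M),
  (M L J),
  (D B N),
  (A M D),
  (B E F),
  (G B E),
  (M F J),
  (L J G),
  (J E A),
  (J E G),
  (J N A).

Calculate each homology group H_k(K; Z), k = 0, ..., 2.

H_0 = Z,  H_1 = Z ⊕ Z/2,  H_2 = 0.

Fix the vertex order A < B < D < E < F < G < J < L < M < N and write every simplex with vertices in increasing order. Then dim K = 2 and the simplices of K are:

  0-simplices (10): A, B, D, E, F, G, J, L, M, N
  1-simplices (30): AD, AE, AG, AJ, AL, AM, AN, BD, BE, BF, BG, BM, BN, DE, DF, DM, DN, EF, EG, EJ, FJ, FM, FN, GJ, GL, GN, JL, JM, JN, LM
  2-simplices (20): ADE, ADM, AEJ, AGL, AGN, AJN, ALM, BDM, BDN, BEF, BEG, BFM, BGN, DEF, DFN, EGJ, FJM, FJN, GJL, JLM

giving chain groups C_0 ≅ Z^10, C_1 ≅ Z^30, C_2 ≅ Z^20.

Boundary ∂_1: C_1 → C_0 is given by ∂[p,q] = [q] − [p].
The 10×30 boundary matrix has rank 9 and Smith normal form diag(1,1,1,1,1,1,1,1,1).

∂_2: C_2 → C_1 acts by ∂[p,q,r] = [q,r] − [p,r] + [p,q]. For instance
  ∂ADE = DE − AE + AD,
  ∂AEJ = EJ − AJ + AE.
The 30×20 boundary matrix has rank 20 and Smith normal form diag(1,1,1,1,1,1,1,1,1,1,1,1,1,1,1,1,1,1,1,2).

Now H_k = ker ∂_k / im ∂_{k+1}, so:

  H_0: rank C_0 − rank ∂_1 = 10 − 9 = 1, and the invariant factors of ∂_1 are all 1, so H_0 ≅ Z.
  H_1: rank ker ∂_1 − rank ∂_2 = (30 − 9) − 20 = 1, and ∂_2 has invariant factor 2 > 1, so H_1 ≅ Z ⊕ Z/2.
  H_2: rank ker ∂_2 − rank ∂_3 = (20 − 20) − 0 = 0, and there is no ∂_3, so H_2 ≅ 0.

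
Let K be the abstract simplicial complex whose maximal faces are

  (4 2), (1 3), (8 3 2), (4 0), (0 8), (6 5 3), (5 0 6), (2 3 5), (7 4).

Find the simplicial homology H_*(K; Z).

Take the total order 0 < 1 < 2 < 3 < 4 < 5 < 6 < 7 < 8 on the vertex set. Then K (dimension 2) consists of the simplices:

  0-simplices (9): [0], [1], [2], [3], [4], [5], [6], [7], [8]
  1-simplices (14): [0,4], [0,5], [0,6], [0,8], [1,3], [2,3], [2,4], [2,5], [2,8], [3,5], [3,6], [3,8], [4,7], [5,6]
  2-simplices (4): [0,5,6], [2,3,5], [2,3,8], [3,5,6]

Hence C_0 ≅ Z^9, C_1 ≅ Z^14, C_2 ≅ Z^4.

Boundary ∂_1: C_1 → C_0 is given by ∂[p,q] = [q] − [p].
This gives a 9×14 integer matrix of rank 8; reducing to Smith normal form yields diagonal entries (1,1,1,1,1,1,1,1).

∂_2: C_2 → C_1 sends each 2-simplex [p,q,r] to [q,r] − [p,r] + [p,q]. For instance
  ∂[3,5,6] = [5,6] − [3,6] + [3,5],
  ∂[2,3,5] = [3,5] − [2,5] + [2,3].
This gives a 14×4 integer matrix of rank 4; reducing to Smith normal form yields diagonal entries (1,1,1,1).

Now H_k = ker ∂_k / im ∂_{k+1}, so:

  H_0: rank C_0 − rank ∂_1 = 9 − 8 = 1, and the invariant factors of ∂_1 are all 1, so H_0 = Z.
  H_1: rank ker ∂_1 − rank ∂_2 = (14 − 8) − 4 = 2, and the invariant factors of ∂_2 are all 1, so H_1 = Z^2.
  H_2: rank ker ∂_2 − rank ∂_3 = (4 − 4) − 0 = 0, and there is no ∂_3, so H_2 = 0.

As a check, the Euler characteristic is 9 − 14 + 4 = -1, which agrees with 1 − 2 + 0 = -1.

H_0 = Z,  H_1 = Z^2,  H_2 = 0.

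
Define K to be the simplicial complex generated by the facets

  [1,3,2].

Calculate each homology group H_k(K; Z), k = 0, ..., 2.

H_0 = Z,  H_1 = 0,  H_2 = 0.

Order the vertices as 1 < 2 < 3. Listing each simplex with vertices in this order, K has dimension 2 with simplices:

  0-simplices (3): [1], [2], [3]
  1-simplices (3): [1,2], [1,3], [2,3]
  2-simplices (1): [1,2,3]

giving chain groups C_0 ≅ Z^3, C_1 ≅ Z^3, C_2 ≅ Z^1.

∂_1: C_1 → C_0 sends each edge [p,q] (with p < q) to q − p. For instance
  ∂[1,3] = [3] − [1].
As a 3×3 matrix over Z this has rank 2, with invariant factors (1,1).

Boundary ∂_2: C_2 → C_1 sends each 2-simplex [p,q,r] to [q,r] − [p,r] + [p,q]. For instance
  ∂[1,2,3] = [2,3] − [1,3] + [1,2].
The 3×1 boundary matrix has rank 1 and Smith normal form diag(1).

Reading off H_k = ker ∂_k / im ∂_{k+1}:

  H_0: rank C_0 − rank ∂_1 = 3 − 2 = 1, and the invariant factors of ∂_1 are all 1, so H_0 = Z.
  H_1: rank ker ∂_1 − rank ∂_2 = (3 − 2) − 1 = 0, and the invariant factors of ∂_2 are all 1, so H_1 = 0.
  H_2: rank ker ∂_2 − rank ∂_3 = (1 − 1) − 0 = 0, and there is no ∂_3, so H_2 = 0.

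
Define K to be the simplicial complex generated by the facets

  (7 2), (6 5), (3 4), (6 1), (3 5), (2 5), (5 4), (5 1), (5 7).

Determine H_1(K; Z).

H_1 = Z^3.

Fix the vertex order 1 < 2 < 3 < 4 < 5 < 6 < 7 and write every simplex with vertices in increasing order. Then dim K = 1 and the simplices of K are:

  0-simplices (7): [1], [2], [3], [4], [5], [6], [7]
  1-simplices (9): [1,5], [1,6], [2,5], [2,7], [3,4], [3,5], [4,5], [5,6], [5,7]

giving chain groups C_0 ≅ Z^7, C_1 ≅ Z^9.

The boundary map ∂_1: C_1 → C_0 sends each edge [p,q] (with p < q) to q − p.
As a 7×9 matrix over Z this has rank 6, with invariant factors (1,1,1,1,1,1).

Reading off H_k = ker ∂_k / im ∂_{k+1}:

  H_1: rank ker ∂_1 − rank ∂_2 = (9 − 6) − 0 = 3, and there is no ∂_2, so H_1 ≅ Z^3.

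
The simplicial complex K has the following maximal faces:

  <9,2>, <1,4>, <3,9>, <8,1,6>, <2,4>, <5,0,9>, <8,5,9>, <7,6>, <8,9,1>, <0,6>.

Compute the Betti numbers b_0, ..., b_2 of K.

b_0 = 1, b_1 = 2, b_2 = 0.

Fix the vertex order 0 < 1 < 2 < 3 < 4 < 5 < 6 < 7 < 8 < 9 and write every simplex with vertices in increasing order. Then dim K = 2 and the simplices of K are:

  0-simplices (10): [0], [1], [2], [3], [4], [5], [6], [7], [8], [9]
  1-simplices (15): [0,5], [0,6], [0,9], [1,4], [1,6], [1,8], [1,9], [2,4], [2,9], [3,9], [5,8], [5,9], [6,7], [6,8], [8,9]
  2-simplices (4): [0,5,9], [1,6,8], [1,8,9], [5,8,9]

Hence C_0 ≅ Z^10, C_1 ≅ Z^15, C_2 ≅ Z^4.

The boundary map ∂_1: C_1 → C_0 maps an edge to its endpoints' difference, ∂[p,q] = q − p. For instance
  ∂[1,4] = [4] − [1].
The resulting 10×15 matrix has rank 9, and its Smith normal form has invariant factors (1,1,1,1,1,1,1,1,1).

Boundary ∂_2: C_2 → C_1 sends each 2-simplex [p,q,r] to [q,r] − [p,r] + [p,q]. For instance
  ∂[1,6,8] = [6,8] − [1,8] + [1,6],
  ∂[1,8,9] = [8,9] − [1,9] + [1,8].
As a 15×4 matrix over Z this has rank 4, with invariant factors (1,1,1,1).

Reading off H_k = ker ∂_k / im ∂_{k+1}:

  H_0: rank C_0 − rank ∂_1 = 10 − 9 = 1, and the invariant factors of ∂_1 are all 1, so H_0 ≅ Z.
  H_1: rank ker ∂_1 − rank ∂_2 = (15 − 9) − 4 = 2, and the invariant factors of ∂_2 are all 1, so H_1 ≅ Z^2.
  H_2: rank ker ∂_2 − rank ∂_3 = (4 − 4) − 0 = 0, and there is no ∂_3, so H_2 ≅ 0.

Hence the Betti numbers are b_0 = 1, b_1 = 2, b_2 = 0.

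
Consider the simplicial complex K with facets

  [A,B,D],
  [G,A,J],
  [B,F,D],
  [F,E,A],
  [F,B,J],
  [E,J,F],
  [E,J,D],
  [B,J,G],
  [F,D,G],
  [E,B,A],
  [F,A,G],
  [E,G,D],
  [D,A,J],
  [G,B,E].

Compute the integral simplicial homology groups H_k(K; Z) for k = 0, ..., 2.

We work with the vertex ordering A < B < D < E < F < G < J. The simplices of K, each written with vertices in increasing order, are:

  0-simplices (7): A, B, D, E, F, G, J
  1-simplices (21): AB, AD, AE, AF, AG, AJ, BD, BE, BF, BG, BJ, DE, DF, DG, DJ, EF, EG, EJ, FG, FJ, GJ
  2-simplices (14): ABD, ABE, ADJ, AEF, AFG, AGJ, BDF, BEG, BFJ, BGJ, DEG, DEJ, DFG, EFJ

giving chain groups C_0 ≅ Z^7, C_1 ≅ Z^21, C_2 ≅ Z^14.

The boundary map ∂_1: C_1 → C_0 is given by ∂[p,q] = [q] − [p].
The resulting 7×21 matrix has rank 6, and its Smith normal form has invariant factors (1,1,1,1,1,1).

The boundary map ∂_2: C_2 → C_1 maps a triangle to the signed sum of its edges. For instance
  ∂AEF = EF − AF + AE,
  ∂ABE = BE − AE + AB.
The resulting 21×14 matrix has rank 13, and its Smith normal form has invariant factors (1,1,1,1,1,1,1,1,1,1,1,1,1).

Now H_k = ker ∂_k / im ∂_{k+1}, so:

  H_0: rank C_0 − rank ∂_1 = 7 − 6 = 1, and the invariant factors of ∂_1 are all 1, so H_0 ≅ Z.
  H_1: rank ker ∂_1 − rank ∂_2 = (21 − 6) − 13 = 2, and the invariant factors of ∂_2 are all 1, so H_1 ≅ Z^2.
  H_2: rank ker ∂_2 − rank ∂_3 = (14 − 13) − 0 = 1, and there is no ∂_3, so H_2 ≅ Z.

As a check, the Euler characteristic is 7 − 21 + 14 = 0, which agrees with 1 − 2 + 1 = 0.

H_0 = Z,  H_1 = Z^2,  H_2 = Z.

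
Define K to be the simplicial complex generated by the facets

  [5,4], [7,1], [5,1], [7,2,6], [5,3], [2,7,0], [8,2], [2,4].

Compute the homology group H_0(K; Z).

Take the total order 0 < 1 < 2 < 3 < 4 < 5 < 6 < 7 < 8 on the vertex set. Then K (dimension 2) consists of the simplices:

  0-simplices (9): [0], [1], [2], [3], [4], [5], [6], [7], [8]
  1-simplices (11): [0,2], [0,7], [1,5], [1,7], [2,4], [2,6], [2,7], [2,8], [3,5], [4,5], [6,7]
  2-simplices (2): [0,2,7], [2,6,7]

Hence C_0 ≅ Z^9, C_1 ≅ Z^11, C_2 ≅ Z^2.

∂_1: C_1 → C_0 sends each edge [p,q] (with p < q) to q − p. For instance
  ∂[6,7] = [7] − [6].
The resulting 9×11 matrix has rank 8, and its Smith normal form has invariant factors (1,1,1,1,1,1,1,1).

The boundary map ∂_2: C_2 → C_1 acts by ∂[p,q,r] = [q,r] − [p,r] + [p,q]. For instance
  ∂[2,6,7] = [6,7] − [2,7] + [2,6],
  ∂[0,2,7] = [2,7] − [0,7] + [0,2].
This gives a 11×2 integer matrix of rank 2; reducing to Smith normal form yields diagonal entries (1,1).

Computing H_k = (kernel of ∂_k) / (image of ∂_{k+1}):

  H_0: rank C_0 − rank ∂_1 = 9 − 8 = 1, and the invariant factors of ∂_1 are all 1, so H_0 = Z.

H_0 ≅ Z.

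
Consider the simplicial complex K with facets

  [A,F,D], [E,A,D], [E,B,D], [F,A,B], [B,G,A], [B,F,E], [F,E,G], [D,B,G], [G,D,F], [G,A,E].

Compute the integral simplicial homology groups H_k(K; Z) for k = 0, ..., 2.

Order the vertices as A < B < D < E < F < G. Listing each simplex with vertices in this order, K has dimension 2 with simplices:

  0-simplices (6): A, B, D, E, F, G
  1-simplices (15): AB, AD, AE, AF, AG, BD, BE, BF, BG, DE, DF, DG, EF, EG, FG
  2-simplices (10): ABF, ABG, ADE, ADF, AEG, BDE, BDG, BEF, DFG, EFG

giving chain groups C_0 ≅ Z^6, C_1 ≅ Z^15, C_2 ≅ Z^10.

The boundary map ∂_1: C_1 → C_0 sends each edge [p,q] (with p < q) to q − p. For instance
  ∂AG = G − A.
The resulting 6×15 matrix has rank 5, and its Smith normal form has invariant factors (1,1,1,1,1).

Boundary ∂_2: C_2 → C_1 maps a triangle to the signed sum of its edges. For instance
  ∂EFG = FG − EG + EF,
  ∂AEG = EG − AG + AE.
The 15×10 boundary matrix has rank 10 and Smith normal form diag(1,1,1,1,1,1,1,1,1,2).

Now H_k = ker ∂_k / im ∂_{k+1}, so:

  H_0: rank C_0 − rank ∂_1 = 6 − 5 = 1, and the invariant factors of ∂_1 are all 1, so H_0 ≅ Z.
  H_1: rank ker ∂_1 − rank ∂_2 = (15 − 5) − 10 = 0, and ∂_2 has invariant factor 2 > 1, so H_1 ≅ Z/2Z.
  H_2: rank ker ∂_2 − rank ∂_3 = (10 − 10) − 0 = 0, and there is no ∂_3, so H_2 ≅ 0.

H_0 ≅ Z,  H_1 ≅ Z/2Z,  H_2 = 0.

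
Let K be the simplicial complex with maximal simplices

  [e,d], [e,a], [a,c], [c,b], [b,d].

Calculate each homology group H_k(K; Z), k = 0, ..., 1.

H_0 ≅ Z,  H_1 ≅ Z.

Take the total order a < b < c < d < e on the vertex set. Then K (dimension 1) consists of the simplices:

  0-simplices (5): a, b, c, d, e
  1-simplices (5): ac, ae, bc, bd, de

so the chain groups are C_0 ≅ Z^5, C_1 ≅ Z^5.

∂_1: C_1 → C_0 is given by ∂[p,q] = [q] − [p].
As a 5×5 matrix over Z this has rank 4, with invariant factors (1,1,1,1).

From H_k ≅ ker(∂_k) / im(∂_{k+1}) we obtain:

  H_0: rank C_0 − rank ∂_1 = 5 − 4 = 1, and the invariant factors of ∂_1 are all 1, so H_0 ≅ Z.
  H_1: rank ker ∂_1 − rank ∂_2 = (5 − 4) − 0 = 1, and there is no ∂_2, so H_1 ≅ Z.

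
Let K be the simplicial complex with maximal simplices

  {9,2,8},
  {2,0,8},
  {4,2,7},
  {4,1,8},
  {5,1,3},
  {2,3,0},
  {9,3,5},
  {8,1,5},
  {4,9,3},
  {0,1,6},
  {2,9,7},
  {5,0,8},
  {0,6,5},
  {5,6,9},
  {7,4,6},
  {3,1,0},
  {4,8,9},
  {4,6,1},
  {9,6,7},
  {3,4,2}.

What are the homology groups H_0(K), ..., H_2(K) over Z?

Order the vertices as 0 < 1 < 2 < 3 < 4 < 5 < 6 < 7 < 8 < 9. Listing each simplex with vertices in this order, K has dimension 2 with simplices:

  0-simplices (10): [0], [1], [2], [3], [4], [5], [6], [7], [8], [9]
  1-simplices (30): (30 of them)
  2-simplices (20): (20 of them)

giving chain groups C_0 ≅ Z^10, C_1 ≅ Z^30, C_2 ≅ Z^20.

∂_1: C_1 → C_0 maps an edge to its endpoints' difference, ∂[p,q] = q − p. For instance
  ∂[2,3] = [3] − [2].
The resulting 10×30 matrix has rank 9, and its Smith normal form has invariant factors (1,1,1,1,1,1,1,1,1).

The boundary map ∂_2: C_2 → C_1 sends each 2-simplex [p,q,r] to [q,r] − [p,r] + [p,q]. For instance
  ∂[3,5,9] = [5,9] − [3,9] + [3,5],
  ∂[0,2,3] = [2,3] − [0,3] + [0,2].
The 30×20 boundary matrix has rank 20 and Smith normal form diag(1,1,1,1,1,1,1,1,1,1,1,1,1,1,1,1,1,1,1,2).

Computing H_k = (kernel of ∂_k) / (image of ∂_{k+1}):

  H_0: rank C_0 − rank ∂_1 = 10 − 9 = 1, and the invariant factors of ∂_1 are all 1, so H_0 = Z.
  H_1: rank ker ∂_1 − rank ∂_2 = (30 − 9) − 20 = 1, and ∂_2 has invariant factor 2 > 1, so H_1 = Z ⊕ Z/2Z.
  H_2: rank ker ∂_2 − rank ∂_3 = (20 − 20) − 0 = 0, and there is no ∂_3, so H_2 = 0.

(K is a triangulation of the Klein bottle.)

H_0 = Z,  H_1 = Z ⊕ Z/2Z,  H_2 = 0.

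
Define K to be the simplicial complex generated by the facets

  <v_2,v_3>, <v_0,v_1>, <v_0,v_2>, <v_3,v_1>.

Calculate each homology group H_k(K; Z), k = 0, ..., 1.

Fix the vertex order v_0 < v_1 < v_2 < v_3 and write every simplex with vertices in increasing order. Then dim K = 1 and the simplices of K are:

  0-simplices (4): [v_0], [v_1], [v_2], [v_3]
  1-simplices (4): [v_0,v_1], [v_0,v_2], [v_1,v_3], [v_2,v_3]

giving chain groups C_0 ≅ Z^4, C_1 ≅ Z^4.

The boundary map ∂_1: C_1 → C_0 is given by ∂[p,q] = [q] − [p].
The resulting 4×4 matrix has rank 3, and its Smith normal form has invariant factors (1,1,1).

Computing H_k = (kernel of ∂_k) / (image of ∂_{k+1}):

  H_0: rank C_0 − rank ∂_1 = 4 − 3 = 1, and the invariant factors of ∂_1 are all 1, so H_0 = Z.
  H_1: rank ker ∂_1 − rank ∂_2 = (4 − 3) − 0 = 1, and there is no ∂_2, so H_1 = Z.

As a check, the Euler characteristic is 4 − 4 = 0, which agrees with 1 − 1 = 0.
(K is a triangulation of the circle S^1.)

H_0 ≅ Z,  H_1 ≅ Z.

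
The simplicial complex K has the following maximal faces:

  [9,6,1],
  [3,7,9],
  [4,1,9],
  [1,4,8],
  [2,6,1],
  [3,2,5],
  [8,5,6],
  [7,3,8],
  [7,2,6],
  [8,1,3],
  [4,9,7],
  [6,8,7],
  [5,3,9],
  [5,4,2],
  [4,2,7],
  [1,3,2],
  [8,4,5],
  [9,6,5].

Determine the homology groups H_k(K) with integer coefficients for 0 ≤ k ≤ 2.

K has 9 vertices, 27 edges, 18 triangles.
rank ∂_0 = 0, rank ∂_1 = 8 ⇒ b_0 = 9 − 0 − 8 = 1; all invariant factors of ∂_1 are 1 so no torsion. So H_0 = Z.
rank ∂_1 = 8, rank ∂_2 = 17 ⇒ b_1 = 27 − 8 − 17 = 2; all invariant factors of ∂_2 are 1 so no torsion. So H_1 = Z^2.
rank ∂_2 = 17, rank ∂_3 = 0 ⇒ b_2 = 18 − 17 − 0 = 1. So H_2 = Z.

H_0 ≅ Z,  H_1 ≅ Z^2,  H_2 ≅ Z.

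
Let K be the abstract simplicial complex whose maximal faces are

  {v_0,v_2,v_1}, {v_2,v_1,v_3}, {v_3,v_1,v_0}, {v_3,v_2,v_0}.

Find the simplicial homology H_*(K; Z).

H_0 = Z,  H_1 = 0,  H_2 = Z.

Fix the vertex order v_0 < v_1 < v_2 < v_3 and write every simplex with vertices in increasing order. Then dim K = 2 and the simplices of K are:

  0-simplices (4): [v_0], [v_1], [v_2], [v_3]
  1-simplices (6): [v_0,v_1], [v_0,v_2], [v_0,v_3], [v_1,v_2], [v_1,v_3], [v_2,v_3]
  2-simplices (4): [v_0,v_1,v_2], [v_0,v_1,v_3], [v_0,v_2,v_3], [v_1,v_2,v_3]

Hence C_0 ≅ Z^4, C_1 ≅ Z^6, C_2 ≅ Z^4.

Boundary ∂_1: C_1 → C_0 maps an edge to its endpoints' difference, ∂[p,q] = q − p.
The resulting 4×6 matrix has rank 3, and its Smith normal form has invariant factors (1,1,1).

Boundary ∂_2: C_2 → C_1 maps a triangle to the signed sum of its edges. For instance
  ∂[v_1,v_2,v_3] = [v_2,v_3] − [v_1,v_3] + [v_1,v_2],
  ∂[v_0,v_2,v_3] = [v_2,v_3] − [v_0,v_3] + [v_0,v_2].
The 6×4 boundary matrix has rank 3 and Smith normal form diag(1,1,1).

Now H_k = ker ∂_k / im ∂_{k+1}, so:

  H_0: rank C_0 − rank ∂_1 = 4 − 3 = 1, and the invariant factors of ∂_1 are all 1, so H_0 ≅ Z.
  H_1: rank ker ∂_1 − rank ∂_2 = (6 − 3) − 3 = 0, and the invariant factors of ∂_2 are all 1, so H_1 ≅ 0.
  H_2: rank ker ∂_2 − rank ∂_3 = (4 − 3) − 0 = 1, and there is no ∂_3, so H_2 ≅ Z.

As a check, the Euler characteristic is 4 − 6 + 4 = 2, which agrees with 1 − 0 + 1 = 2.
(K is a triangulation of the 2-sphere S^2.)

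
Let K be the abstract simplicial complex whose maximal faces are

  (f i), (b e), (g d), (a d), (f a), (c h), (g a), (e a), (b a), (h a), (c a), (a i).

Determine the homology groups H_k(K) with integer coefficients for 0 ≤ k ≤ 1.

H_0 = Z,  H_1 = Z^4.

Fix the vertex order a < b < c < d < e < f < g < h < i and write every simplex with vertices in increasing order. Then dim K = 1 and the simplices of K are:

  0-simplices (9): a, b, c, d, e, f, g, h, i
  1-simplices (12): ab, ac, ad, ae, af, ag, ah, ai, be, ch, dg, fi

so the chain groups are C_0 ≅ Z^9, C_1 ≅ Z^12.

Boundary ∂_1: C_1 → C_0 sends each edge [p,q] (with p < q) to q − p.
The 9×12 boundary matrix has rank 8 and Smith normal form diag(1,1,1,1,1,1,1,1).

Reading off H_k = ker ∂_k / im ∂_{k+1}:

  H_0: rank C_0 − rank ∂_1 = 9 − 8 = 1, and the invariant factors of ∂_1 are all 1, so H_0 = Z.
  H_1: rank ker ∂_1 − rank ∂_2 = (12 − 8) − 0 = 4, and there is no ∂_2, so H_1 = Z^4.

As a check, the Euler characteristic is 9 − 12 = -3, which agrees with 1 − 4 = -3.
(K is a triangulation of a wedge of 4 circles.)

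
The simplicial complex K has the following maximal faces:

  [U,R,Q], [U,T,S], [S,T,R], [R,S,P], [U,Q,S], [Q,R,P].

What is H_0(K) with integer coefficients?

H_0 ≅ Z.

Order the vertices as P < Q < R < S < T < U. Listing each simplex with vertices in this order, K has dimension 2 with simplices:

  0-simplices (6): P, Q, R, S, T, U
  1-simplices (12): PQ, PR, PS, QR, QS, QU, RS, RT, RU, ST, SU, TU
  2-simplices (6): PQR, PRS, QRU, QSU, RST, STU

giving chain groups C_0 ≅ Z^6, C_1 ≅ Z^12, C_2 ≅ Z^6.

The boundary map ∂_1: C_1 → C_0 is given by ∂[p,q] = [q] − [p].
The resulting 6×12 matrix has rank 5, and its Smith normal form has invariant factors (1,1,1,1,1).

The boundary map ∂_2: C_2 → C_1 sends each 2-simplex [p,q,r] to [q,r] − [p,r] + [p,q]. For instance
  ∂PRS = RS − PS + PR,
  ∂QRU = RU − QU + QR.
The resulting 12×6 matrix has rank 6, and its Smith normal form has invariant factors (1,1,1,1,1,1).

Reading off H_k = ker ∂_k / im ∂_{k+1}:

  H_0: rank C_0 − rank ∂_1 = 6 − 5 = 1, and the invariant factors of ∂_1 are all 1, so H_0 ≅ Z.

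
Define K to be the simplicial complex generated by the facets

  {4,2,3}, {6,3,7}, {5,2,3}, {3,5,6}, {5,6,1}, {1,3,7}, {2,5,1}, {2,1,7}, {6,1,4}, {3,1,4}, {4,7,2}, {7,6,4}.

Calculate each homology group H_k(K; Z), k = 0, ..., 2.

H_0 = Z,  H_1 = Z/2,  H_2 = 0.

Fix the vertex order 1 < 2 < 3 < 4 < 5 < 6 < 7 and write every simplex with vertices in increasing order. Then dim K = 2 and the simplices of K are:

  0-simplices (7): [1], [2], [3], [4], [5], [6], [7]
  1-simplices (18): [1,2], [1,3], [1,4], [1,5], [1,6], [1,7], [2,3], [2,4], [2,5], [2,7], [3,4], [3,5], [3,6], [3,7], [4,6], [4,7], [5,6], [6,7]
  2-simplices (12): [1,2,5], [1,2,7], [1,3,4], [1,3,7], [1,4,6], [1,5,6], [2,3,4], [2,3,5], [2,4,7], [3,5,6], [3,6,7], [4,6,7]

so the chain groups are C_0 ≅ Z^7, C_1 ≅ Z^18, C_2 ≅ Z^12.

∂_1: C_1 → C_0 sends each edge [p,q] (with p < q) to q − p. For instance
  ∂[1,5] = [5] − [1].
The resulting 7×18 matrix has rank 6, and its Smith normal form has invariant factors (1,1,1,1,1,1).

The boundary map ∂_2: C_2 → C_1 maps a triangle to the signed sum of its edges. For instance
  ∂[3,5,6] = [5,6] − [3,6] + [3,5],
  ∂[2,4,7] = [4,7] − [2,7] + [2,4].
This gives a 18×12 integer matrix of rank 12; reducing to Smith normal form yields diagonal entries (1,1,1,1,1,1,1,1,1,1,1,2).

Reading off H_k = ker ∂_k / im ∂_{k+1}:

  H_0: rank C_0 − rank ∂_1 = 7 − 6 = 1, and the invariant factors of ∂_1 are all 1, so H_0 = Z.
  H_1: rank ker ∂_1 − rank ∂_2 = (18 − 6) − 12 = 0, and ∂_2 has invariant factor 2 > 1, so H_1 = Z/2.
  H_2: rank ker ∂_2 − rank ∂_3 = (12 − 12) − 0 = 0, and there is no ∂_3, so H_2 = 0.

(K is a triangulation of the real projective plane RP^2.)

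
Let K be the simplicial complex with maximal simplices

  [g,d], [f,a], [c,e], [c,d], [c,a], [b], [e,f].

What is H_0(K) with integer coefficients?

K has 7 vertices, 6 edges.
rank ∂_0 = 0, rank ∂_1 = 5 ⇒ b_0 = 7 − 0 − 5 = 2; all invariant factors of ∂_1 are 1 so no torsion. So H_0 = Z^2.

H_0 ≅ Z^2.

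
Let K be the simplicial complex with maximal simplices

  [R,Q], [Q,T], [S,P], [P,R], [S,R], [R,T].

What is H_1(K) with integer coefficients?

Order the vertices as P < Q < R < S < T. Listing each simplex with vertices in this order, K has dimension 1 with simplices:

  0-simplices (5): P, Q, R, S, T
  1-simplices (6): PR, PS, QR, QT, RS, RT

Hence C_0 ≅ Z^5, C_1 ≅ Z^6.

The boundary map ∂_1: C_1 → C_0 is given by ∂[p,q] = [q] − [p].
As a 5×6 matrix over Z this has rank 4, with invariant factors (1,1,1,1).

Now H_k = ker ∂_k / im ∂_{k+1}, so:

  H_1: rank ker ∂_1 − rank ∂_2 = (6 − 4) − 0 = 2, and there is no ∂_2, so H_1 = Z^2.

(K is a triangulation of a wedge of 2 circles.)

H_1 = Z^2.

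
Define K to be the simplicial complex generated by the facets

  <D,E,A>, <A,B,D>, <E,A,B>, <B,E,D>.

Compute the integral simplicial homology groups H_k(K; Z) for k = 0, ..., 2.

Order the vertices as A < B < D < E. Listing each simplex with vertices in this order, K has dimension 2 with simplices:

  0-simplices (4): A, B, D, E
  1-simplices (6): AB, AD, AE, BD, BE, DE
  2-simplices (4): ABD, ABE, ADE, BDE

so the chain groups are C_0 ≅ Z^4, C_1 ≅ Z^6, C_2 ≅ Z^4.

The boundary map ∂_1: C_1 → C_0 is given by ∂[p,q] = [q] − [p].
The resulting 4×6 matrix has rank 3, and its Smith normal form has invariant factors (1,1,1).

The boundary map ∂_2: C_2 → C_1 sends each 2-simplex [p,q,r] to [q,r] − [p,r] + [p,q]. For instance
  ∂BDE = DE − BE + BD,
  ∂ADE = DE − AE + AD.
As a 6×4 matrix over Z this has rank 3, with invariant factors (1,1,1).

Computing H_k = (kernel of ∂_k) / (image of ∂_{k+1}):

  H_0: rank C_0 − rank ∂_1 = 4 − 3 = 1, and the invariant factors of ∂_1 are all 1, so H_0 ≅ Z.
  H_1: rank ker ∂_1 − rank ∂_2 = (6 − 3) − 3 = 0, and the invariant factors of ∂_2 are all 1, so H_1 ≅ 0.
  H_2: rank ker ∂_2 − rank ∂_3 = (4 − 3) − 0 = 1, and there is no ∂_3, so H_2 ≅ Z.

As a check, the Euler characteristic is 4 − 6 + 4 = 2, which agrees with 1 − 0 + 1 = 2.
(K is a triangulation of the 2-sphere S^2.)

H_0 ≅ Z,  H_1 = 0,  H_2 ≅ Z.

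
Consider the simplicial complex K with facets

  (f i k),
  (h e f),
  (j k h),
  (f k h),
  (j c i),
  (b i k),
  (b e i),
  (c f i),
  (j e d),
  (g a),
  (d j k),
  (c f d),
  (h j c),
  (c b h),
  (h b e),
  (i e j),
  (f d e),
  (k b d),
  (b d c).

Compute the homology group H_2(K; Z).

Fix the vertex order a < b < c < d < e < f < g < h < i < j < k and write every simplex with vertices in increasing order. Then dim K = 2 and the simplices of K are:

  0-simplices (11): a, b, c, d, e, f, g, h, i, j, k
  1-simplices (28): ag, bc, bd, be, bh, bi, bk, cd, cf, ch, ci, cj, de, df, dj, dk, ef, eh, ei, ej, fh, fi, fk, hj, hk, ij, ik, jk
  2-simplices (18): bcd, bch, bdk, beh, bei, bik, cdf, cfi, chj, cij, def, dej, djk, efh, eij, fhk, fik, hjk

Hence C_0 ≅ Z^11, C_1 ≅ Z^28, C_2 ≅ Z^18.

Boundary ∂_1: C_1 → C_0 sends each edge [p,q] (with p < q) to q − p. For instance
  ∂ch = h − c.
The resulting 11×28 matrix has rank 9, and its Smith normal form has invariant factors (1,1,1,1,1,1,1,1,1).

∂_2: C_2 → C_1 maps a triangle to the signed sum of its edges. For instance
  ∂bei = ei − bi + be,
  ∂bcd = cd − bd + bc.
The resulting 28×18 matrix has rank 17, and its Smith normal form has invariant factors (1,1,1,1,1,1,1,1,1,1,1,1,1,1,1,1,1).

Now H_k = ker ∂_k / im ∂_{k+1}, so:

  H_2: rank ker ∂_2 − rank ∂_3 = (18 − 17) − 0 = 1, and there is no ∂_3, so H_2 ≅ Z.

(K is a triangulation of the disjoint union of the torus T^2 and the 1-simplex.)

H_2 = Z.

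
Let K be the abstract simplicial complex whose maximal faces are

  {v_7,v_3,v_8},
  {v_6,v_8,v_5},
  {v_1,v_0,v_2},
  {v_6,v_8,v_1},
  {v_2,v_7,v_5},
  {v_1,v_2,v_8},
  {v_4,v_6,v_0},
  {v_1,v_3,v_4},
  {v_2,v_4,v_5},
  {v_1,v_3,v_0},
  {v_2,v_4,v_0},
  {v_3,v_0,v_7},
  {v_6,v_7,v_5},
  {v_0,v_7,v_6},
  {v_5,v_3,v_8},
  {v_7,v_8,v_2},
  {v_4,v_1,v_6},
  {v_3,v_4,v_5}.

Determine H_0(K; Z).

H_0 ≅ Z.

Take the total order v_0 < v_1 < v_2 < v_3 < v_4 < v_5 < v_6 < v_7 < v_8 on the vertex set. Then K (dimension 2) consists of the simplices:

  0-simplices (9): [v_0], [v_1], [v_2], [v_3], [v_4], [v_5], [v_6], [v_7], [v_8]
  1-simplices (27): (27 of them)
  2-simplices (18): (18 of them)

giving chain groups C_0 ≅ Z^9, C_1 ≅ Z^27, C_2 ≅ Z^18.

The boundary map ∂_1: C_1 → C_0 sends each edge [p,q] (with p < q) to q − p. For instance
  ∂[v_1,v_8] = [v_8] − [v_1].
The 9×27 boundary matrix has rank 8 and Smith normal form diag(1,1,1,1,1,1,1,1).

Boundary ∂_2: C_2 → C_1 acts by ∂[p,q,r] = [q,r] − [p,r] + [p,q]. For instance
  ∂[v_0,v_6,v_7] = [v_6,v_7] − [v_0,v_7] + [v_0,v_6],
  ∂[v_1,v_3,v_4] = [v_3,v_4] − [v_1,v_4] + [v_1,v_3].
The 27×18 boundary matrix has rank 18 and Smith normal form diag(1,1,1,1,1,1,1,1,1,1,1,1,1,1,1,1,1,2).

From H_k ≅ ker(∂_k) / im(∂_{k+1}) we obtain:

  H_0: rank C_0 − rank ∂_1 = 9 − 8 = 1, and the invariant factors of ∂_1 are all 1, so H_0 = Z.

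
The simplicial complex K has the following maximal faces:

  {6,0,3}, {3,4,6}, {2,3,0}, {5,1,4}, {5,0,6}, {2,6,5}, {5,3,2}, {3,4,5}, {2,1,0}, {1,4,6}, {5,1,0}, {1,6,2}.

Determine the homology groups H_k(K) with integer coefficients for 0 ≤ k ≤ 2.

H_0 = Z,  H_1 = Z/2,  H_2 = 0.

K has 7 vertices, 18 edges, 12 triangles.
rank ∂_0 = 0, rank ∂_1 = 6 ⇒ b_0 = 7 − 0 − 6 = 1; all invariant factors of ∂_1 are 1 so no torsion. So H_0 = Z.
rank ∂_1 = 6, rank ∂_2 = 12 ⇒ b_1 = 18 − 6 − 12 = 0; ∂_2 has invariant factor(s) [2] giving torsion. So H_1 = Z/2.
rank ∂_2 = 12, rank ∂_3 = 0 ⇒ b_2 = 12 − 12 − 0 = 0. So H_2 = 0.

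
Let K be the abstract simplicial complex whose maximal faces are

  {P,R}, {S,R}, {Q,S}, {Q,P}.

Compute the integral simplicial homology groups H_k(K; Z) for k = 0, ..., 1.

H_0 ≅ Z,  H_1 ≅ Z.

We work with the vertex ordering P < Q < R < S. The simplices of K, each written with vertices in increasing order, are:

  0-simplices (4): P, Q, R, S
  1-simplices (4): PQ, PR, QS, RS

so the chain groups are C_0 ≅ Z^4, C_1 ≅ Z^4.

∂_1: C_1 → C_0 maps an edge to its endpoints' difference, ∂[p,q] = q − p. For instance
  ∂RS = S − R.
As a 4×4 matrix over Z this has rank 3, with invariant factors (1,1,1).

Reading off H_k = ker ∂_k / im ∂_{k+1}:

  H_0: rank C_0 − rank ∂_1 = 4 − 3 = 1, and the invariant factors of ∂_1 are all 1, so H_0 ≅ Z.
  H_1: rank ker ∂_1 − rank ∂_2 = (4 − 3) − 0 = 1, and there is no ∂_2, so H_1 ≅ Z.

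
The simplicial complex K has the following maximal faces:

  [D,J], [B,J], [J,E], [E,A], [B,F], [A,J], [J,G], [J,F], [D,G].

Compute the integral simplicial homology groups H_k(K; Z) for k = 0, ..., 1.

H_0 ≅ Z,  H_1 ≅ Z^3.

Order the vertices as A < B < D < E < F < G < J. Listing each simplex with vertices in this order, K has dimension 1 with simplices:

  0-simplices (7): A, B, D, E, F, G, J
  1-simplices (9): AE, AJ, BF, BJ, DG, DJ, EJ, FJ, GJ

so the chain groups are C_0 ≅ Z^7, C_1 ≅ Z^9.

Boundary ∂_1: C_1 → C_0 maps an edge to its endpoints' difference, ∂[p,q] = q − p.
The resulting 7×9 matrix has rank 6, and its Smith normal form has invariant factors (1,1,1,1,1,1).

Computing H_k = (kernel of ∂_k) / (image of ∂_{k+1}):

  H_0: rank C_0 − rank ∂_1 = 7 − 6 = 1, and the invariant factors of ∂_1 are all 1, so H_0 = Z.
  H_1: rank ker ∂_1 − rank ∂_2 = (9 − 6) − 0 = 3, and there is no ∂_2, so H_1 = Z^3.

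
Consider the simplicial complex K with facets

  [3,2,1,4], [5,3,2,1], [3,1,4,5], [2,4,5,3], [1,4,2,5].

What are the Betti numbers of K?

b_0 = 1, b_1 = 0, b_2 = 0, b_3 = 1.

Fix the vertex order 1 < 2 < 3 < 4 < 5 and write every simplex with vertices in increasing order. Then dim K = 3 and the simplices of K are:

  0-simplices (5): [1], [2], [3], [4], [5]
  1-simplices (10): [1,2], [1,3], [1,4], [1,5], [2,3], [2,4], [2,5], [3,4], [3,5], [4,5]
  2-simplices (10): [1,2,3], [1,2,4], [1,2,5], [1,3,4], [1,3,5], [1,4,5], [2,3,4], [2,3,5], [2,4,5], [3,4,5]
  3-simplices (5): [1,2,3,4], [1,2,3,5], [1,2,4,5], [1,3,4,5], [2,3,4,5]

Hence C_0 ≅ Z^5, C_1 ≅ Z^10, C_2 ≅ Z^10, C_3 ≅ Z^5.

Boundary ∂_1: C_1 → C_0 maps an edge to its endpoints' difference, ∂[p,q] = q − p.
As a 5×10 matrix over Z this has rank 4, with invariant factors (1,1,1,1).

∂_2: C_2 → C_1 sends each 2-simplex [p,q,r] to [q,r] − [p,r] + [p,q]. For instance
  ∂[2,4,5] = [4,5] − [2,5] + [2,4],
  ∂[1,2,5] = [2,5] − [1,5] + [1,2].
The 10×10 boundary matrix has rank 6 and Smith normal form diag(1,1,1,1,1,1).

The boundary map ∂_3: C_3 → C_2 sends each 3-simplex σ to the alternating sum Σ_i (−1)^i (σ with its i-th vertex removed). For instance
  ∂[1,2,4,5] = [2,4,5] − [1,4,5] + [1,2,5] − [1,2,4],
  ∂[2,3,4,5] = [3,4,5] − [2,4,5] + [2,3,5] − [2,3,4].
As a 10×5 matrix over Z this has rank 4, with invariant factors (1,1,1,1).

Reading off H_k = ker ∂_k / im ∂_{k+1}:

  H_0: rank C_0 − rank ∂_1 = 5 − 4 = 1, and the invariant factors of ∂_1 are all 1, so H_0 ≅ Z.
  H_1: rank ker ∂_1 − rank ∂_2 = (10 − 4) − 6 = 0, and the invariant factors of ∂_2 are all 1, so H_1 ≅ 0.
  H_2: rank ker ∂_2 − rank ∂_3 = (10 − 6) − 4 = 0, and the invariant factors of ∂_3 are all 1, so H_2 ≅ 0.
  H_3: rank ker ∂_3 − rank ∂_4 = (5 − 4) − 0 = 1, and there is no ∂_4, so H_3 ≅ Z.

Hence the Betti numbers are b_0 = 1, b_1 = 0, b_2 = 0, b_3 = 1.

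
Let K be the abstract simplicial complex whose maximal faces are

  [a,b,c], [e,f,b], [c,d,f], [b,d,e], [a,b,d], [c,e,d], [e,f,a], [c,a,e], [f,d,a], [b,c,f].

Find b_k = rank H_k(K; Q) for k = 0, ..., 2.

Take the total order a < b < c < d < e < f on the vertex set. Then K (dimension 2) consists of the simplices:

  0-simplices (6): a, b, c, d, e, f
  1-simplices (15): ab, ac, ad, ae, af, bc, bd, be, bf, cd, ce, cf, de, df, ef
  2-simplices (10): abc, abd, ace, adf, aef, bcf, bde, bef, cde, cdf

so the chain groups are C_0 ≅ Z^6, C_1 ≅ Z^15, C_2 ≅ Z^10.

∂_1: C_1 → C_0 maps an edge to its endpoints' difference, ∂[p,q] = q − p. For instance
  ∂cd = d − c.
As a 6×15 matrix over Z this has rank 5, with invariant factors (1,1,1,1,1).

The boundary map ∂_2: C_2 → C_1 sends each 2-simplex [p,q,r] to [q,r] − [p,r] + [p,q]. For instance
  ∂aef = ef − af + ae,
  ∂adf = df − af + ad.
The resulting 15×10 matrix has rank 10, and its Smith normal form has invariant factors (1,1,1,1,1,1,1,1,1,2).

Now H_k = ker ∂_k / im ∂_{k+1}, so:

  H_0: rank C_0 − rank ∂_1 = 6 − 5 = 1, and the invariant factors of ∂_1 are all 1, so H_0 ≅ Z.
  H_1: rank ker ∂_1 − rank ∂_2 = (15 − 5) − 10 = 0, and ∂_2 has invariant factor 2 > 1, so H_1 ≅ Z_2.
  H_2: rank ker ∂_2 − rank ∂_3 = (10 − 10) − 0 = 0, and there is no ∂_3, so H_2 ≅ 0.

As a check, the Euler characteristic is 6 − 15 + 10 = 1, which agrees with 1 − 0 + 0 = 1.

Hence the Betti numbers are b_0 = 1, b_1 = 0, b_2 = 0.

b_0 = 1, b_1 = 0, b_2 = 0.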